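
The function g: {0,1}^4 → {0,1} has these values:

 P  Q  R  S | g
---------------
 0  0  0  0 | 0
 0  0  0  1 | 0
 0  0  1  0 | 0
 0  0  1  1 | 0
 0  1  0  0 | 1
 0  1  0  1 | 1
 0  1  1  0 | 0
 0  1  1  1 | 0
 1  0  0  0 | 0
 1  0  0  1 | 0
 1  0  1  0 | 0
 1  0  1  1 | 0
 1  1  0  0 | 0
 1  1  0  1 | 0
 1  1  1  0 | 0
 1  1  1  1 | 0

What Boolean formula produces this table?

The 1-rows are (0,1,0,0), (0,1,0,1). Each contributes one minterm — ¬P·Q·¬R·¬S; ¬P·Q·¬R·S — and their disjunction is a sum-of-products form of g.

g(P, Q, R, S) = (((NOT P AND Q) AND NOT R) AND NOT S) OR (((NOT P AND Q) AND NOT R) AND S)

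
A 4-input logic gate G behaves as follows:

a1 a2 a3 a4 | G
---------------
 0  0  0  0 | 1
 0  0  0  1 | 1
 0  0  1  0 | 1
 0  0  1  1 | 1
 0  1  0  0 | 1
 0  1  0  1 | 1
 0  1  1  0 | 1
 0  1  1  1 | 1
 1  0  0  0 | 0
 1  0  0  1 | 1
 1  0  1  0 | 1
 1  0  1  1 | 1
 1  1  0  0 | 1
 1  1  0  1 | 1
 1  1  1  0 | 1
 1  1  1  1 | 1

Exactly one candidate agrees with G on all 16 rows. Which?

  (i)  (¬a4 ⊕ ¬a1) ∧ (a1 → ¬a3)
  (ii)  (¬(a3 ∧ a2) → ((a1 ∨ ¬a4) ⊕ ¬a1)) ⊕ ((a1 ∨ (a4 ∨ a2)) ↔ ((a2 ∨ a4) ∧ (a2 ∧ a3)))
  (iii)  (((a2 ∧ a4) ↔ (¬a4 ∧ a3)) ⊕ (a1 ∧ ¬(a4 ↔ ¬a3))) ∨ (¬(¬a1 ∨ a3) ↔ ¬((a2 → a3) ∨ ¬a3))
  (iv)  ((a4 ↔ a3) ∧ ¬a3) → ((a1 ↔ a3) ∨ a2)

iv

(i): at (0,0,0,0) it gives 0, but G = 1 — eliminated.
(ii): at (0,1,0,0) it gives 0, but G = 1 — eliminated.
(iii): at (1,1,0,0) it gives 0, but G = 1 — eliminated.
That leaves (iv). Evaluating it on every row reproduces the table of G exactly.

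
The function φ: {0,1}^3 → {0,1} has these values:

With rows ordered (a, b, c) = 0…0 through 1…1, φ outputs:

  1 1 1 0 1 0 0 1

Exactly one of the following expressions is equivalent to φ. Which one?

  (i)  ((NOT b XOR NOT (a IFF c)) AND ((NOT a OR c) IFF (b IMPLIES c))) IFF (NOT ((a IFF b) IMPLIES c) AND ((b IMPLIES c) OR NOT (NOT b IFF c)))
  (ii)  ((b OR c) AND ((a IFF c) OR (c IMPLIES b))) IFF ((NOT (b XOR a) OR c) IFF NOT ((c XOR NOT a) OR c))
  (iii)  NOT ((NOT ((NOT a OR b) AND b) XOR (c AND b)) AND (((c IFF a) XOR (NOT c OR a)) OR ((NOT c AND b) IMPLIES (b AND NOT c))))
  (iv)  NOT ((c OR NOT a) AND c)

(ii) fails at (1,1,0): the formula yields 1, φ is 0.
(iii) fails at (0,0,0): the formula yields 0, φ is 1.
(iv) fails at (0,0,1): the formula yields 0, φ is 1.
That leaves (i). Evaluating it on every row reproduces the table of φ exactly.

i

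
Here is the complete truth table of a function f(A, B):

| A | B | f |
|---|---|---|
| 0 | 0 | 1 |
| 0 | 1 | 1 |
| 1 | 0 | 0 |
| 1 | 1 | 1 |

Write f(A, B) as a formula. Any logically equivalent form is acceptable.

f is 0 on exactly one input, (1,0), whose minterm is A·¬B. So f is the negation of that single conjunction.

f(A, B) = ¬(A ∧ ¬B)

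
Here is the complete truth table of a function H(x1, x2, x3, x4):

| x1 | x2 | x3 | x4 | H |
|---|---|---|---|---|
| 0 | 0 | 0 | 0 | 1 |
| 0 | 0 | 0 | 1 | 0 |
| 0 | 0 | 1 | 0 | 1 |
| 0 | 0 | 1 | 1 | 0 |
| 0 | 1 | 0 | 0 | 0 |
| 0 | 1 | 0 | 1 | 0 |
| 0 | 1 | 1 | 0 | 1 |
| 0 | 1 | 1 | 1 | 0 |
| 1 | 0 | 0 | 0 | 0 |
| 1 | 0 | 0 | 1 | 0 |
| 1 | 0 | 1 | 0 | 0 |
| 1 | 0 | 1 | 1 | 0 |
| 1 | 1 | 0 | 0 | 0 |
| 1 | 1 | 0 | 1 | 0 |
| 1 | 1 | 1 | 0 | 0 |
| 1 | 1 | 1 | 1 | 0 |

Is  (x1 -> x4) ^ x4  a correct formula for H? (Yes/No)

Check the formula against H row by row:
  x1=0, x2=0, x3=0, x4=0: formula gives 1, H = 1 ✓
  x1=0, x2=0, x3=0, x4=1: formula gives 0, H = 0 ✓
  x1=0, x2=0, x3=1, x4=0: formula gives 1, H = 1 ✓
  x1=0, x2=0, x3=1, x4=1: formula gives 0, H = 0 ✓
  x1=0, x2=1, x3=0, x4=0: formula gives 1, but H = 0 ✗
A single disagreement suffices: at (0,1,0,0) they differ, so the formula does not compute H.

No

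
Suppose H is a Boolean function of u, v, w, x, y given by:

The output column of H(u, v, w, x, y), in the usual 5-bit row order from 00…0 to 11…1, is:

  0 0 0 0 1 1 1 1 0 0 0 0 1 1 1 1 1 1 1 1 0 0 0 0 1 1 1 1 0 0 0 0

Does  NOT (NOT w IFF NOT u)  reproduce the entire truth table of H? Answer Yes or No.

Test each input against both H and the formula:
  u=0, v=0, w=0, x=0, y=0: formula gives 0, H = 0 ✓
  u=0, v=0, w=0, x=0, y=1: formula gives 0, H = 0 ✓
  u=0, v=0, w=0, x=1, y=0: formula gives 0, H = 0 ✓
  u=0, v=0, w=0, x=1, y=1: formula gives 0, H = 0 ✓
  … (the remaining 28 rows also agree.)
All 32 rows match — the expression computes H exactly.

Yes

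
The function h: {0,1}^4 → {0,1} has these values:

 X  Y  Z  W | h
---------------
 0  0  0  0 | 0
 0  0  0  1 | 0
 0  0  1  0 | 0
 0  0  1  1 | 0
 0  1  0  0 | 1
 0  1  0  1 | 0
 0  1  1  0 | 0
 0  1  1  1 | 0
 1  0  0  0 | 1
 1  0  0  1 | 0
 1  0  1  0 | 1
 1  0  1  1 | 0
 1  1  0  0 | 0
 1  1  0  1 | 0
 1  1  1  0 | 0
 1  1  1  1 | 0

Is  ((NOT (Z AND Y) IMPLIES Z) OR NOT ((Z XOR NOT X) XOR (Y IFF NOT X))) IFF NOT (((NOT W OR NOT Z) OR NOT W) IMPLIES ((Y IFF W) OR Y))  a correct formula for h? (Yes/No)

Evaluate ((NOT (Z AND Y) IMPLIES Z) OR NOT ((Z XOR NOT X) XOR (Y IFF NOT X))) IFF NOT (((NOT W OR NOT Z) OR NOT W) IMPLIES ((Y IFF W) OR Y)) on each row and compare to h:
  X=0, Y=0, Z=0, W=0: formula gives 1, but h = 0 ✗
A single disagreement suffices: at (0,0,0,0) they differ, so the formula does not compute h.

No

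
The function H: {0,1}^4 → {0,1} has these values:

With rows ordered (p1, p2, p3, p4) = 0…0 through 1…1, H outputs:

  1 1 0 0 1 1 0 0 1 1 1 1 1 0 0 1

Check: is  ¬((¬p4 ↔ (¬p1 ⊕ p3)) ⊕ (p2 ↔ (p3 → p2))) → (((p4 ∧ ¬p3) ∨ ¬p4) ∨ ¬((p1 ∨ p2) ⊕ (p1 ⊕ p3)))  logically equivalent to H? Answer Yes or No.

Test each input against both H and the formula:
  p1=0, p2=0, p3=0, p4=0: formula gives 1, H = 1 ✓
  p1=0, p2=0, p3=0, p4=1: formula gives 1, H = 1 ✓
  p1=0, p2=0, p3=1, p4=0: formula gives 1, but H = 0 ✗
A single disagreement suffices: at (0,0,1,0) they differ, so the formula does not compute H.

No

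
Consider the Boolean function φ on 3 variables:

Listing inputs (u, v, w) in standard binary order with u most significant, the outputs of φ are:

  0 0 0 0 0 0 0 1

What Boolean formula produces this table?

The output is 1 only when every input is 1 — the AND of all inputs.

φ(u, v, w) = (u ∧ v) ∧ w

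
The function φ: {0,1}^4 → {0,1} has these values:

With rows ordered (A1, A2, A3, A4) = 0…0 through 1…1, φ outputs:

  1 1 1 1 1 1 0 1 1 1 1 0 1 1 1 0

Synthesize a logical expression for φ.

φ(A1, A2, A3, A4) = NOT (((((NOT A1 AND A2) AND A3) AND NOT A4) OR (((A1 AND NOT A2) AND A3) AND A4)) OR (((A1 AND A2) AND A3) AND A4))

φ is 0 on only 3 rows — (0,1,1,0), (1,0,1,1), (1,1,1,1). Writing each as a minterm (¬A1·A2·A3·¬A4, A1·¬A2·A3·A4, A1·A2·A3·A4) and OR-ing them characterizes exactly where φ=0, so φ is the negation of that disjunction.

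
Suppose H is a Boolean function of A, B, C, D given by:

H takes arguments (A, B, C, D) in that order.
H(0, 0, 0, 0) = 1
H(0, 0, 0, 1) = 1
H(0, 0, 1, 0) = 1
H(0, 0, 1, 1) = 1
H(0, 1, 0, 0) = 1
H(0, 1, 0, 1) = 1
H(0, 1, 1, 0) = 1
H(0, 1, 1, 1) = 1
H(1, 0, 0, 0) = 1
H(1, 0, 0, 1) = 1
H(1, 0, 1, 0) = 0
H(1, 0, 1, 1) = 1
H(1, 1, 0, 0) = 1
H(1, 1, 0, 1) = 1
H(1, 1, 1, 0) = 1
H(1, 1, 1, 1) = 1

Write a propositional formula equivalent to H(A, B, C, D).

Only row (1,0,1,0) gives 0. So H is 1 everywhere except there — the complement of the minterm A·¬B·C·¬D.

H(A, B, C, D) = NOT (((A AND NOT B) AND C) AND NOT D)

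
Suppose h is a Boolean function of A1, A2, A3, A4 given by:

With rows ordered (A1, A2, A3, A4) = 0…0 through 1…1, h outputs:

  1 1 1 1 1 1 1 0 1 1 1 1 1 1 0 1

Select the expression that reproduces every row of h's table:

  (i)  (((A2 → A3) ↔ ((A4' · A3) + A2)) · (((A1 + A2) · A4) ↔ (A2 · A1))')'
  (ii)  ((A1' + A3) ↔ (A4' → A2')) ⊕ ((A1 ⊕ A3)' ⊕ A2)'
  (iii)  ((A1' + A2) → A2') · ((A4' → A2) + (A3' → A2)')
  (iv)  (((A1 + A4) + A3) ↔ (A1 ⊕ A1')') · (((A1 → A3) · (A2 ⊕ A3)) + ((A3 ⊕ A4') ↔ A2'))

i

(ii) fails at (0,0,1,0): the formula yields 0, h is 1.
(iii) fails at (0,0,1,0): the formula yields 0, h is 1.
(iv) fails at (0,0,0,1): the formula yields 0, h is 1.
(i) is the remaining candidate, and it agrees with h on all 16 inputs.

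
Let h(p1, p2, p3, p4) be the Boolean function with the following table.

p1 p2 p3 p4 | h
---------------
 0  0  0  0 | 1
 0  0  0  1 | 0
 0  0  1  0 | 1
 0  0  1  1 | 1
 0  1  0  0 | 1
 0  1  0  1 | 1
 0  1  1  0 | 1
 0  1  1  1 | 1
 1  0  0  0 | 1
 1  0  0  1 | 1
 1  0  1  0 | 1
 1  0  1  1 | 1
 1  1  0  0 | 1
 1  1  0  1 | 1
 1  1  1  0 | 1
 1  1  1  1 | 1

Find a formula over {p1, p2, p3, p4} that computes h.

Only row (0,0,0,1) gives 0. So h is 1 everywhere except there — the complement of the minterm ¬p1·¬p2·¬p3·p4.

h(p1, p2, p3, p4) = ~(((~p1 & ~p2) & ~p3) & p4)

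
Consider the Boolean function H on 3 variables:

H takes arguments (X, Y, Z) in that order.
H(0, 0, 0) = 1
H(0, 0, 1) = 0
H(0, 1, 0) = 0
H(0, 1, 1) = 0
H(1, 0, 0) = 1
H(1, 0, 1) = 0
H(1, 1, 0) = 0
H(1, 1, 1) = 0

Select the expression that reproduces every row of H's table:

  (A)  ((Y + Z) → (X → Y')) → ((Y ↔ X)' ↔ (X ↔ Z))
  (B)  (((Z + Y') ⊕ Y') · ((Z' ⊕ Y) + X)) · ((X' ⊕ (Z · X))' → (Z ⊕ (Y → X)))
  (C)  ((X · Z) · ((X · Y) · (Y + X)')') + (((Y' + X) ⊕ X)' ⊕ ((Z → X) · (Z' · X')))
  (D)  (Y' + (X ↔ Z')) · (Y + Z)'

D

(A) disagrees with H on (0,0,0) (formula → 0, table → 1); rule it out.
(B) disagrees with H on (0,0,0) (formula → 0, table → 1); rule it out.
(C) disagrees with H on (0,1,1) (formula → 1, table → 0); rule it out.
That leaves (D). Evaluating it on every row reproduces the table of H exactly.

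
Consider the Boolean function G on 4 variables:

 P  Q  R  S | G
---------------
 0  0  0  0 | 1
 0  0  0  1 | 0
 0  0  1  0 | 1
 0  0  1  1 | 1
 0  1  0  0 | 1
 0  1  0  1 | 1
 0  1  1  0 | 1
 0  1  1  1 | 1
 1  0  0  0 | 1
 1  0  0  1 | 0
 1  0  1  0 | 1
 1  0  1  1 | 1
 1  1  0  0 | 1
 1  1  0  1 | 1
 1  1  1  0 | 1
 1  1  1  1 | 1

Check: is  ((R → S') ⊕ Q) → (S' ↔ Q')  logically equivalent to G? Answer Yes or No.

Test each input against both G and the formula:
  P=0, Q=0, R=0, S=0: formula gives 1, G = 1 ✓
  P=0, Q=0, R=0, S=1: formula gives 0, G = 0 ✓
  P=0, Q=0, R=1, S=0: formula gives 1, G = 1 ✓
  P=0, Q=0, R=1, S=1: formula gives 1, G = 1 ✓
  …and likewise for the remaining 12 rows.
All 16 rows match — the expression computes G exactly.

Yes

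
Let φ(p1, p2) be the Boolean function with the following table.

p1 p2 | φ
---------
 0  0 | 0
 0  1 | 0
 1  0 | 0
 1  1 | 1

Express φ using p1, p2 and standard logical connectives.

The output is 1 only when every input is 1 — the AND of all inputs.

φ(p1, p2) = p1 & p2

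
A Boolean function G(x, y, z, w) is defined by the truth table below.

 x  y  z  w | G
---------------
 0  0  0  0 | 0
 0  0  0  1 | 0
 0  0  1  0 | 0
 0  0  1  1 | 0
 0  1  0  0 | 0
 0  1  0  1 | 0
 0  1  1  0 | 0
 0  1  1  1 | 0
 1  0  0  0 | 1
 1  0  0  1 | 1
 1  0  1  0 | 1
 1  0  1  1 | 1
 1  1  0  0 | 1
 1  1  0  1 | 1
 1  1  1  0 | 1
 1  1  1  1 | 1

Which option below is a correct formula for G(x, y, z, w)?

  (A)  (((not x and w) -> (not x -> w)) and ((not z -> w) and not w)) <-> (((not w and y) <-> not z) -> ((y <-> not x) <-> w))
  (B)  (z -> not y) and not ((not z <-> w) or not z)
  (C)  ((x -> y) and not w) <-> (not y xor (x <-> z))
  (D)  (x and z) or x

D

(A) fails at (0,0,1,0): the formula yields 1, G is 0.
(B) fails at (0,0,1,1): the formula yields 1, G is 0.
(C) fails at (0,0,0,1): the formula yields 1, G is 0.
That leaves (D). Evaluating it on every row reproduces the table of G exactly.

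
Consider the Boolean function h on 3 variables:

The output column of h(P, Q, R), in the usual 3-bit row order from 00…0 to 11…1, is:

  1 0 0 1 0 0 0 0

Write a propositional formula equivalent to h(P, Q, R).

h(P, Q, R) = ((NOT P AND NOT Q) AND NOT R) OR ((NOT P AND Q) AND R)

The 1-rows are (0,0,0), (0,1,1). Each contributes one minterm — ¬P·¬Q·¬R; ¬P·Q·R — and their disjunction is a sum-of-products form of h.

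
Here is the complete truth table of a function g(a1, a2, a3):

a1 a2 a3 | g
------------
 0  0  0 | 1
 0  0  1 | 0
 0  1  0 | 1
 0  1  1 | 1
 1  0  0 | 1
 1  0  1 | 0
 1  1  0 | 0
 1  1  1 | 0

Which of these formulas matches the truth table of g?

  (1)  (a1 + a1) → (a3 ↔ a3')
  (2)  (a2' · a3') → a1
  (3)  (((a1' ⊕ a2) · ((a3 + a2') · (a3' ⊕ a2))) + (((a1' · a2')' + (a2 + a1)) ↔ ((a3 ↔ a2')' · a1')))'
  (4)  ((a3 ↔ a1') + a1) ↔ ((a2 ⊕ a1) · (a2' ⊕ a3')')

4

(1) fails at (0,0,1): the formula yields 1, g is 0.
(2) fails at (0,0,0): the formula yields 0, g is 1.
(3) fails at (0,0,0): the formula yields 0, g is 1.
Only (4) survives; checking it on all 8 rows confirms it matches g.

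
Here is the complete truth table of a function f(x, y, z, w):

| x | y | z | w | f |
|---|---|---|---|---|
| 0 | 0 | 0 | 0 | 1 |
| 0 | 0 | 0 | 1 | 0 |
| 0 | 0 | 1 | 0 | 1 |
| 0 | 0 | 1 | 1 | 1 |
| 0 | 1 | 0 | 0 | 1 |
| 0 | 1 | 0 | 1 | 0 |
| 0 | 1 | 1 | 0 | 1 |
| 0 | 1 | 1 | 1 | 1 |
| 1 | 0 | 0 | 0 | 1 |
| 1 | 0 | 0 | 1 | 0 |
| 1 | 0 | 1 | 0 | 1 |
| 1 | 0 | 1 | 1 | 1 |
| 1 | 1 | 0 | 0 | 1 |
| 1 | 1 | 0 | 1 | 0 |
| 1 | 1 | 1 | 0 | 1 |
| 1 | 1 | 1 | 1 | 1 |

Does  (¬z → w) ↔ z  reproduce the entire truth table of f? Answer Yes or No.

Test each input against both f and the formula:
  x=0, y=0, z=0, w=0: formula gives 1, f = 1 ✓
  x=0, y=0, z=0, w=1: formula gives 0, f = 0 ✓
  x=0, y=0, z=1, w=0: formula gives 1, f = 1 ✓
  x=0, y=0, z=1, w=1: formula gives 1, f = 1 ✓
  … (the remaining 12 rows also agree.)
All 16 rows match — the expression computes f exactly.

Yes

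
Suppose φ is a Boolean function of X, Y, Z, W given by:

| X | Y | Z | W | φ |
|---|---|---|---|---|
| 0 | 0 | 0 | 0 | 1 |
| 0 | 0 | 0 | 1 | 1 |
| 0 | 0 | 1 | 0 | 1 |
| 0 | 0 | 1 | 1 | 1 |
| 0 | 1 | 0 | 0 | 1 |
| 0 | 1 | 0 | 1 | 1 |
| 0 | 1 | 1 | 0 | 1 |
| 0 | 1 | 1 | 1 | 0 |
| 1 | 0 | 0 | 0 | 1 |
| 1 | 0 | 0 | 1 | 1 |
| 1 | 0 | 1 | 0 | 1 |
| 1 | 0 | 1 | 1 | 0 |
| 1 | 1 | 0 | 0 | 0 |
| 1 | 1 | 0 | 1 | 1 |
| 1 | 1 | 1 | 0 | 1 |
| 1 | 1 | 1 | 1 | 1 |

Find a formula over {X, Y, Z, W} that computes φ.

φ is 0 on only 3 rows — (0,1,1,1), (1,0,1,1), (1,1,0,0). Writing each as a minterm (¬X·Y·Z·W, X·¬Y·Z·W, X·Y·¬Z·¬W) and OR-ing them characterizes exactly where φ=0, so φ is the negation of that disjunction.

φ(X, Y, Z, W) = (((((X' · Y) · Z) · W) + (((X · Y') · Z) · W)) + (((X · Y) · Z') · W'))'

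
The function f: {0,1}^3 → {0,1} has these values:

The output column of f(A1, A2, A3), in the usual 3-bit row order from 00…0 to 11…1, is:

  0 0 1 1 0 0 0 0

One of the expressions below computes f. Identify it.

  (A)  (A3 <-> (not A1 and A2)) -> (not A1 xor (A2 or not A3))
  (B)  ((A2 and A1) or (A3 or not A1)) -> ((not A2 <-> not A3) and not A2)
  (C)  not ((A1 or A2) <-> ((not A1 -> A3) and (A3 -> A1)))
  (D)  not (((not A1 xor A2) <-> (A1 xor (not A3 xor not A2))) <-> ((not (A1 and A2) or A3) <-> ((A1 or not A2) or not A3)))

C

(A): at (0,0,1) it gives 1, but f = 0 — eliminated.
(B): at (0,0,0) it gives 1, but f = 0 — eliminated.
(D): at (0,0,0) it gives 1, but f = 0 — eliminated.
That leaves (C). Evaluating it on every row reproduces the table of f exactly.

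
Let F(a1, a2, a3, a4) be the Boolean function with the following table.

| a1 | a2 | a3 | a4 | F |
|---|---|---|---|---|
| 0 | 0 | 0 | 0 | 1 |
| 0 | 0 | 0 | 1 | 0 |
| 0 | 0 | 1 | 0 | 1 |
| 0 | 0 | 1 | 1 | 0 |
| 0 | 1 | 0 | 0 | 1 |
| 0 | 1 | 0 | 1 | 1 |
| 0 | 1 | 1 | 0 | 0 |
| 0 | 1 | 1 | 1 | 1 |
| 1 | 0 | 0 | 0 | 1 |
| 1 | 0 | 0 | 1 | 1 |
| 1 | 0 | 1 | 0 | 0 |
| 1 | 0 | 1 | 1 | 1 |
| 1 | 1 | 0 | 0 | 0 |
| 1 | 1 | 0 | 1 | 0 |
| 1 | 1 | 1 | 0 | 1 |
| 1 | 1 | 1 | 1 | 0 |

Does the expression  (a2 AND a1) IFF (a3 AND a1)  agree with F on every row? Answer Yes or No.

No

Test each input against both F and the formula:
  a1=0, a2=0, a3=0, a4=0: formula gives 1, F = 1 ✓
  a1=0, a2=0, a3=0, a4=1: formula gives 1, but F = 0 ✗
Row (0,0,0,1) is a counterexample, so the formula is not equivalent to F.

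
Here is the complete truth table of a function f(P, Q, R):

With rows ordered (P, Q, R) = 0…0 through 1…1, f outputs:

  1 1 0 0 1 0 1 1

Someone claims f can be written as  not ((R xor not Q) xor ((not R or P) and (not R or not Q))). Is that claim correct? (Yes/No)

Test each input against both f and the formula:
  P=0, Q=0, R=0: formula gives 1, f = 1 ✓
  P=0, Q=0, R=1: formula gives 1, f = 1 ✓
  P=0, Q=1, R=0: formula gives 0, f = 0 ✓
  P=0, Q=1, R=1: formula gives 0, f = 0 ✓
  P=1, Q=0, R=0: formula gives 1, f = 1 ✓
  …
  P=1, Q=1, R=0: formula gives 0, but f = 1 ✗
Row (1,1,0) is a counterexample, so the formula is not equivalent to f.

No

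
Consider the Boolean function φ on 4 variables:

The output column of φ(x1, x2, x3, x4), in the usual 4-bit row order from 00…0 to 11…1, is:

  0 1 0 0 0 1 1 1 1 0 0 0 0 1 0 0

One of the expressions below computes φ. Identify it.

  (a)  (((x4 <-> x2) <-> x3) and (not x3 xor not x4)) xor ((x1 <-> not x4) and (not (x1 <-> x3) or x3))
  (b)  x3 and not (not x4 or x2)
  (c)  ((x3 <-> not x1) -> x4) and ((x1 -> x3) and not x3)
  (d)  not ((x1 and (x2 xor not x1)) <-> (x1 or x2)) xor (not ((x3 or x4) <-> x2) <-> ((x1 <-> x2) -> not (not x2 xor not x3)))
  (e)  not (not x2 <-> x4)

(a) disagrees with φ on (0,0,1,0) (formula → 1, table → 0); rule it out.
(b) disagrees with φ on (0,0,0,1) (formula → 0, table → 1); rule it out.
(c) disagrees with φ on (0,0,0,0) (formula → 1, table → 0); rule it out.
(e) disagrees with φ on (0,0,0,0) (formula → 1, table → 0); rule it out.
That leaves (d). Evaluating it on every row reproduces the table of φ exactly.

d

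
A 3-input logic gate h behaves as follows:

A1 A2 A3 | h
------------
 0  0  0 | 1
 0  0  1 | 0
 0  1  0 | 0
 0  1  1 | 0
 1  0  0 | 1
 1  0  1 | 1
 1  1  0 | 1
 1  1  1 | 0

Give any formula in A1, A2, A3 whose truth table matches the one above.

h(A1, A2, A3) = ((((~A1 & ~A2) & ~A3) | ((A1 & ~A2) & ~A3)) | ((A1 & ~A2) & A3)) | ((A1 & A2) & ~A3)

Collect the rows where h=1 — (0,0,0), (1,0,0), (1,0,1), (1,1,0) — and write one minterm per row: ¬A1·¬A2·¬A3, A1·¬A2·¬A3, A1·¬A2·A3, A1·A2·¬A3. Their union (logical OR) reproduces the table exactly.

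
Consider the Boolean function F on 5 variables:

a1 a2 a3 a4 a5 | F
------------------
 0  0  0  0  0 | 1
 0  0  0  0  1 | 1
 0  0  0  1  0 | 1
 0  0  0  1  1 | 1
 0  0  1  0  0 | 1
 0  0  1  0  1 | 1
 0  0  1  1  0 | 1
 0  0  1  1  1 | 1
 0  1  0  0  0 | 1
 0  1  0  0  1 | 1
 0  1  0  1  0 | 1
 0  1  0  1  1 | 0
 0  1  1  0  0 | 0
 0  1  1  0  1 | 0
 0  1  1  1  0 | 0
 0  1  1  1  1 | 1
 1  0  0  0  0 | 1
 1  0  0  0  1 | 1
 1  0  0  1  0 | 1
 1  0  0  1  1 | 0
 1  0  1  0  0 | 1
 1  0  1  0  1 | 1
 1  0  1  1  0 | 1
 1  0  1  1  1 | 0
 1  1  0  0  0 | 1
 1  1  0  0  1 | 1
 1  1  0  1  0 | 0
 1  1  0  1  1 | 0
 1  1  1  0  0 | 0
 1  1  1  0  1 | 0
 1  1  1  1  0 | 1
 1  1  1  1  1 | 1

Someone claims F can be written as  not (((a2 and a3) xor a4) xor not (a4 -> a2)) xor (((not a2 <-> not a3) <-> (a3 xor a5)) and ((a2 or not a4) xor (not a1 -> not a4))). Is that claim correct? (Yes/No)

Check the formula against F row by row:
  a1=0, a2=0, a3=0, a4=0, a5=0: formula gives 1, F = 1 ✓
  a1=0, a2=0, a3=0, a4=0, a5=1: formula gives 1, F = 1 ✓
  a1=0, a2=0, a3=0, a4=1, a5=0: formula gives 1, F = 1 ✓
  a1=0, a2=0, a3=0, a4=1, a5=1: formula gives 1, F = 1 ✓
  …and likewise for the remaining 28 rows.
All 32 rows match — the expression computes F exactly.

Yes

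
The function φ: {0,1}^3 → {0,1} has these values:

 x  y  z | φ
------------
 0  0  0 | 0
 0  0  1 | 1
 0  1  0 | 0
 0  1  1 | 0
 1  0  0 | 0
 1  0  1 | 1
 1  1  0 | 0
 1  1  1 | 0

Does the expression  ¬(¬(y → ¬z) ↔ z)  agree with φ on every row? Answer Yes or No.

Test each input against both φ and the formula:
  x=0, y=0, z=0: formula gives 0, φ = 0 ✓
  x=0, y=0, z=1: formula gives 1, φ = 1 ✓
  x=0, y=1, z=0: formula gives 0, φ = 0 ✓
  x=0, y=1, z=1: formula gives 0, φ = 0 ✓
  x=1, y=0, z=0: formula gives 0, φ = 0 ✓
  … (the remaining 3 rows also agree.)
Every row agrees, so the formula is equivalent.

Yes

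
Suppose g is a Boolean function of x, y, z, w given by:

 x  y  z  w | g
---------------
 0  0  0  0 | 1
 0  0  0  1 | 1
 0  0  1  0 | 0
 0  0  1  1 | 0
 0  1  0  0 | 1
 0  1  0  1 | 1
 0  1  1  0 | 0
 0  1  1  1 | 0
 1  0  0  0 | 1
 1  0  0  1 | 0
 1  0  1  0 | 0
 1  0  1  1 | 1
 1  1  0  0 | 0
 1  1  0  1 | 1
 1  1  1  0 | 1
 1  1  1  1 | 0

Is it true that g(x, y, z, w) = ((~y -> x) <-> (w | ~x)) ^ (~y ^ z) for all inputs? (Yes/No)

Check the formula against g row by row:
  x=0, y=0, z=0, w=0: formula gives 1, g = 1 ✓
  x=0, y=0, z=0, w=1: formula gives 1, g = 1 ✓
  x=0, y=0, z=1, w=0: formula gives 0, g = 0 ✓
  x=0, y=0, z=1, w=1: formula gives 0, g = 0 ✓
  …and likewise for the remaining 12 rows.
All 16 rows match — the expression computes g exactly.

Yes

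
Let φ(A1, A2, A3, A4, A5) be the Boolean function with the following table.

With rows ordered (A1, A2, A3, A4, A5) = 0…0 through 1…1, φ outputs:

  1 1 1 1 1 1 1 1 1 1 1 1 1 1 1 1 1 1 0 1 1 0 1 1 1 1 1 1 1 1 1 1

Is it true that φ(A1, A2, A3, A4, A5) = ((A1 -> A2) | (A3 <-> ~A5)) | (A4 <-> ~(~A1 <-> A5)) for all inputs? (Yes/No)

Test each input against both φ and the formula:
  A1=0, A2=0, A3=0, A4=0, A5=0: formula gives 1, φ = 1 ✓
  A1=0, A2=0, A3=0, A4=0, A5=1: formula gives 1, φ = 1 ✓
  A1=0, A2=0, A3=0, A4=1, A5=0: formula gives 1, φ = 1 ✓
  A1=0, A2=0, A3=0, A4=1, A5=1: formula gives 1, φ = 1 ✓
  …and likewise for the remaining 28 rows.
No disagreement on any input; they are logically equivalent.

Yes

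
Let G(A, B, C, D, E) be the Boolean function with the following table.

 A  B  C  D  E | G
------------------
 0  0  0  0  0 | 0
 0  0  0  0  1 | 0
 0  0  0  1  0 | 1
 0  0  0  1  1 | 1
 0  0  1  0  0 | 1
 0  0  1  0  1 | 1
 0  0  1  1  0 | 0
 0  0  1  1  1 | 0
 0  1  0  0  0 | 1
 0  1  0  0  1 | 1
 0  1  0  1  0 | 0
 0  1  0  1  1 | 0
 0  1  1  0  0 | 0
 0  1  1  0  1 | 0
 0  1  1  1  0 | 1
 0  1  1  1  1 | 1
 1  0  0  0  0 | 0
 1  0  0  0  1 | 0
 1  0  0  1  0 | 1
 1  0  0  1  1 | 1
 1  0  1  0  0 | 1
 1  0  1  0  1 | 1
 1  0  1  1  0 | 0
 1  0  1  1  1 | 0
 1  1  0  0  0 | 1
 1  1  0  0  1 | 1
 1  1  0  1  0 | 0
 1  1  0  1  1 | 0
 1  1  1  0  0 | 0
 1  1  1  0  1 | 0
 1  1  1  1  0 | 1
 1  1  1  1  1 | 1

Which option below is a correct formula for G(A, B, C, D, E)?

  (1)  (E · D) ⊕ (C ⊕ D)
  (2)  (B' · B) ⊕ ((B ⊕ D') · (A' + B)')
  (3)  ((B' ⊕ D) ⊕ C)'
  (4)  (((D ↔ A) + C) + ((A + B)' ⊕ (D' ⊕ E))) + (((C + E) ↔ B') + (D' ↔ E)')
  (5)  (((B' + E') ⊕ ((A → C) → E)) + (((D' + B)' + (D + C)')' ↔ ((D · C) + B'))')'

(1) disagrees with G on (0,0,0,1,1) (formula → 0, table → 1); rule it out.
(2) disagrees with G on (0,0,0,1,0) (formula → 0, table → 1); rule it out.
(4) disagrees with G on (0,0,0,0,0) (formula → 1, table → 0); rule it out.
(5) disagrees with G on (0,0,0,1,0) (formula → 0, table → 1); rule it out.
Only (3) survives; checking it on all 32 rows confirms it matches G.

3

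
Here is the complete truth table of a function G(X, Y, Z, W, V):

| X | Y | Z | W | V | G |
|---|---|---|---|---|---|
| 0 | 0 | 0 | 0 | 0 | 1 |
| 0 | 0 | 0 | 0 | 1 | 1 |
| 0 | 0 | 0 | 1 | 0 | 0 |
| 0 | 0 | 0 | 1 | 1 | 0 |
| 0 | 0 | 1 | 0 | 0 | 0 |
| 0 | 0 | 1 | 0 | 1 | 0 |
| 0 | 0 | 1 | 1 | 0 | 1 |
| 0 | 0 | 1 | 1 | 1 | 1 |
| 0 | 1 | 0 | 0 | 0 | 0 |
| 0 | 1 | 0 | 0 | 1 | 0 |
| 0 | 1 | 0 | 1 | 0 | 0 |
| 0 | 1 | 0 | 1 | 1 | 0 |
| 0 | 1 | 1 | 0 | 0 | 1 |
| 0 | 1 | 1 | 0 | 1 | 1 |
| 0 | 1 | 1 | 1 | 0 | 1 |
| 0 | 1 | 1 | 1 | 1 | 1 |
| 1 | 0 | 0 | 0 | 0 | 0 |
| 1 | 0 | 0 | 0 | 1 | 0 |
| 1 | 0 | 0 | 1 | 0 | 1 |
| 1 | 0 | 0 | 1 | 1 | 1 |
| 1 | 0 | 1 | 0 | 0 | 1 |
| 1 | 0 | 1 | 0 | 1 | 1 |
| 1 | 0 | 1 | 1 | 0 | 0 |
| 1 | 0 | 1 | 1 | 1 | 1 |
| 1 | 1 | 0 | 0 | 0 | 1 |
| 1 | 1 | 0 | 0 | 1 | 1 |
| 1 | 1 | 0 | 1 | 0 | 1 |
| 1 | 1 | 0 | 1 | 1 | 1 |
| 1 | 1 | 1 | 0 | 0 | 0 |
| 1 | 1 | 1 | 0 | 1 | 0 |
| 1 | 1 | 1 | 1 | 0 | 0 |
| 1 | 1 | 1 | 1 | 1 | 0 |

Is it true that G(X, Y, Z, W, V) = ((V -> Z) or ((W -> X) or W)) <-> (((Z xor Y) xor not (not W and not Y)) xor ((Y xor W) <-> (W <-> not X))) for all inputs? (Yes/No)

Evaluate ((V -> Z) or ((W -> X) or W)) <-> (((Z xor Y) xor not (not W and not Y)) xor ((Y xor W) <-> (W <-> not X))) on each row and compare to G:
  X=0, Y=0, Z=0, W=0, V=0: formula gives 1, G = 1 ✓
  X=0, Y=0, Z=0, W=0, V=1: formula gives 1, G = 1 ✓
  X=0, Y=0, Z=0, W=1, V=0: formula gives 0, G = 0 ✓
  X=0, Y=0, Z=0, W=1, V=1: formula gives 0, G = 0 ✓
  …
  X=1, Y=0, Z=1, W=1, V=1: formula gives 0, but G = 1 ✗
A single disagreement suffices: at (1,0,1,1,1) they differ, so the formula does not compute G.

No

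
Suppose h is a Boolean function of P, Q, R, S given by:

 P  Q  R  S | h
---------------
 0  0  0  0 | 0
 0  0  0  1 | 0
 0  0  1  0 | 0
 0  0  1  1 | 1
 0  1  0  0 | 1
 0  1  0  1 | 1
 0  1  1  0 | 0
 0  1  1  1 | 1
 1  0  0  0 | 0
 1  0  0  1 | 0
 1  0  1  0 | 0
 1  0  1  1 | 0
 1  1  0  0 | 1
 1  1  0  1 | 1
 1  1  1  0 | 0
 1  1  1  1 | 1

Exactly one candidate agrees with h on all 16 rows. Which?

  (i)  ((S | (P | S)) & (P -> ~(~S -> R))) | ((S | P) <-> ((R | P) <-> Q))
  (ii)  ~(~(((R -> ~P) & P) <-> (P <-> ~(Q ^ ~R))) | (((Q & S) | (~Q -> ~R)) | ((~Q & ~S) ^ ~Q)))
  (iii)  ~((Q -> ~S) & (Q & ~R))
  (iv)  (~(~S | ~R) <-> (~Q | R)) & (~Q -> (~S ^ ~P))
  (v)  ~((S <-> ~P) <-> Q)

(i): at (0,0,0,1) it gives 1, but h = 0 — eliminated.
(ii): at (0,0,1,0) it gives 1, but h = 0 — eliminated.
(iii): at (0,0,0,0) it gives 1, but h = 0 — eliminated.
(v): at (0,0,0,1) it gives 1, but h = 0 — eliminated.
That leaves (iv). Evaluating it on every row reproduces the table of h exactly.

iv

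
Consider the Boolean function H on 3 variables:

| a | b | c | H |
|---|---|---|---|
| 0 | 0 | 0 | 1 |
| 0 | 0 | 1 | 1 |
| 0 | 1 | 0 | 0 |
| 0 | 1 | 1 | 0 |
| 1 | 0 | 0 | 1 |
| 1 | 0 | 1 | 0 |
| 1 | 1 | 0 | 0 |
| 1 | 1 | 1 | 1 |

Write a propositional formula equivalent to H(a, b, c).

The 1-rows are (0,0,0), (0,0,1), (1,0,0), (1,1,1). Each contributes one minterm — ¬a·¬b·¬c; ¬a·¬b·c; a·¬b·¬c; a·b·c — and their disjunction is a sum-of-products form of H.

H(a, b, c) = ((((not a and not b) and not c) or ((not a and not b) and c)) or ((a and not b) and not c)) or ((a and b) and c)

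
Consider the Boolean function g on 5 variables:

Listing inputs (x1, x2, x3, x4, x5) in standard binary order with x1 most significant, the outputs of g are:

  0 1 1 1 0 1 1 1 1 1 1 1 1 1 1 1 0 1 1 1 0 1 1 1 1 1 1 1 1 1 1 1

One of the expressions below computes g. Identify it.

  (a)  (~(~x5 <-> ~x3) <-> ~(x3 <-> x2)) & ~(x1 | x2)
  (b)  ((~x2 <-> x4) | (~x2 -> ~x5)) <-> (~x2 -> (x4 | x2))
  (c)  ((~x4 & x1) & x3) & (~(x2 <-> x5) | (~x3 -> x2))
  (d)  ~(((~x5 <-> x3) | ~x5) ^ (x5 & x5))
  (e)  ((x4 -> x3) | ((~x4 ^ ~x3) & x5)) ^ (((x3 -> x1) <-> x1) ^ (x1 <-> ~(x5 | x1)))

(a) disagrees with g on (0,0,0,0,0) (formula → 1, table → 0); rule it out.
(c) disagrees with g on (0,0,0,0,1) (formula → 0, table → 1); rule it out.
(d) disagrees with g on (0,0,0,1,0) (formula → 0, table → 1); rule it out.
(e) disagrees with g on (0,0,0,0,0) (formula → 1, table → 0); rule it out.
That leaves (b). Evaluating it on every row reproduces the table of g exactly.

b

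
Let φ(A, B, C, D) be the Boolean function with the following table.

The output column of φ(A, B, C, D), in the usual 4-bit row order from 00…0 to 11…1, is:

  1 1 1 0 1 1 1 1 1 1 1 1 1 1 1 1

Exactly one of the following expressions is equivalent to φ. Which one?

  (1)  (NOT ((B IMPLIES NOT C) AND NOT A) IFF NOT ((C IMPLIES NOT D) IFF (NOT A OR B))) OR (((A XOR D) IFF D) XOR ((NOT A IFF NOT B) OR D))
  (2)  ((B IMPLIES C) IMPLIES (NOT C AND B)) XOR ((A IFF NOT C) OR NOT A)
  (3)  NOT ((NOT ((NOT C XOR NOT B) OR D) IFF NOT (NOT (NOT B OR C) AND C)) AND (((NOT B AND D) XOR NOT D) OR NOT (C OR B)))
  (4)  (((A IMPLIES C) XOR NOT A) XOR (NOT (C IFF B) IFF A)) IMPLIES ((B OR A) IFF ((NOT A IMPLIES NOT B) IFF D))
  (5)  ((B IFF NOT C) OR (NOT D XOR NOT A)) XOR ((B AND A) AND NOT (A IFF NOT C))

(2) disagrees with φ on (0,0,1,1) (formula → 1, table → 0); rule it out.
(3) disagrees with φ on (0,0,0,0) (formula → 0, table → 1); rule it out.
(4) disagrees with φ on (0,0,0,1) (formula → 0, table → 1); rule it out.
(5) disagrees with φ on (0,0,0,0) (formula → 0, table → 1); rule it out.
Only (1) survives; checking it on all 16 rows confirms it matches φ.

1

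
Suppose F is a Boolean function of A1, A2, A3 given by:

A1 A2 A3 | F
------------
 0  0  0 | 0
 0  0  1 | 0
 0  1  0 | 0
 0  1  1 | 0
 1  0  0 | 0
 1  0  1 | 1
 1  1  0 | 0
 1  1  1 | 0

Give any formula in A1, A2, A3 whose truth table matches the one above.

F(A1, A2, A3) = (A1 and not A2) and A3

F is 1 on exactly one input, (1,0,1), whose minterm is A1·¬A2·A3. So F is just that conjunction.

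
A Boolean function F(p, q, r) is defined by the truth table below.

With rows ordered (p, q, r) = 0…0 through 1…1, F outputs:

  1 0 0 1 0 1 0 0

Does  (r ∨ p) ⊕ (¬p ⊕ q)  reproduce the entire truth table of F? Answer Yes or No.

No

Test each input against both F and the formula:
  p=0, q=0, r=0: formula gives 1, F = 1 ✓
  p=0, q=0, r=1: formula gives 0, F = 0 ✓
  p=0, q=1, r=0: formula gives 0, F = 0 ✓
  p=0, q=1, r=1: formula gives 1, F = 1 ✓
  p=1, q=0, r=0: formula gives 1, but F = 0 ✗
Row (1,0,0) is a counterexample, so the formula is not equivalent to F.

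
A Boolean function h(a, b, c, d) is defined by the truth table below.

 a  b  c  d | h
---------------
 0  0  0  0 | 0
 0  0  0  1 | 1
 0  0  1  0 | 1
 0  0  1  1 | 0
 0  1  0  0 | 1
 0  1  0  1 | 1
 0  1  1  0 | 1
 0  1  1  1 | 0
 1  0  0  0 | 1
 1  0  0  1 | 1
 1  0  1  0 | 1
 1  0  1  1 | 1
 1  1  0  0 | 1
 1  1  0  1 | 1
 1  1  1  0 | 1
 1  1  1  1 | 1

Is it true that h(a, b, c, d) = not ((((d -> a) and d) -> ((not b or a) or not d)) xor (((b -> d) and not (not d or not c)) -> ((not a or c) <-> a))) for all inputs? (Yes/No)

No

Test each input against both h and the formula:
  a=0, b=0, c=0, d=0: formula gives 1, but h = 0 ✗
Row (0,0,0,0) is a counterexample, so the formula is not equivalent to h.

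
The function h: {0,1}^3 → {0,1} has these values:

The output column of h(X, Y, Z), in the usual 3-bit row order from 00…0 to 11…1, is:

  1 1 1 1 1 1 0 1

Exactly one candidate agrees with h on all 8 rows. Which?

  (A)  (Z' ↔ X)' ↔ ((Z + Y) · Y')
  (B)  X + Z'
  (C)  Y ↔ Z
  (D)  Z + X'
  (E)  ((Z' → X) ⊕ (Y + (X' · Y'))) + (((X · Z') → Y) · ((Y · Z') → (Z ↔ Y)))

(A) disagrees with h on (0,0,0) (formula → 0, table → 1); rule it out.
(B) disagrees with h on (0,0,1) (formula → 0, table → 1); rule it out.
(C) disagrees with h on (0,0,1) (formula → 0, table → 1); rule it out.
(D) disagrees with h on (1,0,0) (formula → 0, table → 1); rule it out.
(E) is the remaining candidate, and it agrees with h on all 8 inputs.

E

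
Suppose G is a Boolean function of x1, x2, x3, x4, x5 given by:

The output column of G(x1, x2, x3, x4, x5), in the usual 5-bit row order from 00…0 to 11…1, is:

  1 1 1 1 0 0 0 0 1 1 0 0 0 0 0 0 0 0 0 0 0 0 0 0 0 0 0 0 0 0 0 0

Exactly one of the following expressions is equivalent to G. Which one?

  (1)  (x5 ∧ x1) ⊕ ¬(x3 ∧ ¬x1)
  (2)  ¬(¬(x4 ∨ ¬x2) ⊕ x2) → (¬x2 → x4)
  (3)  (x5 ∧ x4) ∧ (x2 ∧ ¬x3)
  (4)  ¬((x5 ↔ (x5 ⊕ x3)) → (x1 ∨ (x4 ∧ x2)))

4

(1) fails at (0,1,0,1,0): the formula yields 1, G is 0.
(2) fails at (0,0,0,0,0): the formula yields 0, G is 1.
(3) fails at (0,0,0,0,0): the formula yields 0, G is 1.
Only (4) survives; checking it on all 32 rows confirms it matches G.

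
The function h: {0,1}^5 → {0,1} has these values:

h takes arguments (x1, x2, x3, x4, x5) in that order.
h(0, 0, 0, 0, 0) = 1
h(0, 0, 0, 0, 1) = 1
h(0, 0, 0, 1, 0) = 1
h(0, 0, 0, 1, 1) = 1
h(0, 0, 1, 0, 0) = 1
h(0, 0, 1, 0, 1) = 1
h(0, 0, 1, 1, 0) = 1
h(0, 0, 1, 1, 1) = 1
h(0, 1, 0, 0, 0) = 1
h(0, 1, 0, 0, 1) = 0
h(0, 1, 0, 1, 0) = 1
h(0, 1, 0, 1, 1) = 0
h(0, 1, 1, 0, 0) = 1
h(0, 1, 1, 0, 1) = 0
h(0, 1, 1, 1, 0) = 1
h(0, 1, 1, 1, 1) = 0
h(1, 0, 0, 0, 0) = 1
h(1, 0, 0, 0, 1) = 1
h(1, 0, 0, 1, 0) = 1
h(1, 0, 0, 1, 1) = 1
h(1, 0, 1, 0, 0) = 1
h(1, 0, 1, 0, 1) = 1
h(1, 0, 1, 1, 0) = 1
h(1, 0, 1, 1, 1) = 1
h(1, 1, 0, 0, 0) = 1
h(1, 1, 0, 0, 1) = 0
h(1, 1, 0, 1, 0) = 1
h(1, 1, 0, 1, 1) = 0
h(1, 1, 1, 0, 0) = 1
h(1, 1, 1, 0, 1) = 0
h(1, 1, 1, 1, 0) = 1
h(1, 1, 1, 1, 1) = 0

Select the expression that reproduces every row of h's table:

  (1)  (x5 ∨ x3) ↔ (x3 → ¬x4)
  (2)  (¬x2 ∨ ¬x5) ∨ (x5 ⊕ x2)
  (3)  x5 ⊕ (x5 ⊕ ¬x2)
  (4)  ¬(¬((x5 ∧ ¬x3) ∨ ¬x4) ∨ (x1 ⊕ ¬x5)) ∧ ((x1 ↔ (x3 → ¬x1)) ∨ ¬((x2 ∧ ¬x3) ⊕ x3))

2

(1) disagrees with h on (0,0,0,0,0) (formula → 0, table → 1); rule it out.
(3) disagrees with h on (0,1,0,0,0) (formula → 0, table → 1); rule it out.
(4) disagrees with h on (0,0,0,0,0) (formula → 0, table → 1); rule it out.
Only (2) survives; checking it on all 32 rows confirms it matches h.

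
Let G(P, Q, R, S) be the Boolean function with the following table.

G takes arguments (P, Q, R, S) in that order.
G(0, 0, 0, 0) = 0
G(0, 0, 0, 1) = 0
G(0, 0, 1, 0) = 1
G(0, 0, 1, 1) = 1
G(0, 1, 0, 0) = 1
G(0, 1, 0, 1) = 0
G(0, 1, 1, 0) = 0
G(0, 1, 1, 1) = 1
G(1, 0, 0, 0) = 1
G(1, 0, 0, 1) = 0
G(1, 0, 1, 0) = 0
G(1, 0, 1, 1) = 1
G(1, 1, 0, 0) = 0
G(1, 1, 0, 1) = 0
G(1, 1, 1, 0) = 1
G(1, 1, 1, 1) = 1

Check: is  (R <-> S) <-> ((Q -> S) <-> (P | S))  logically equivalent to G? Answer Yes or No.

Test each input against both G and the formula:
  P=0, Q=0, R=0, S=0: formula gives 0, G = 0 ✓
  P=0, Q=0, R=0, S=1: formula gives 0, G = 0 ✓
  P=0, Q=0, R=1, S=0: formula gives 1, G = 1 ✓
  P=0, Q=0, R=1, S=1: formula gives 1, G = 1 ✓
  … (the remaining 12 rows also agree.)
Every row agrees, so the formula is equivalent.

Yes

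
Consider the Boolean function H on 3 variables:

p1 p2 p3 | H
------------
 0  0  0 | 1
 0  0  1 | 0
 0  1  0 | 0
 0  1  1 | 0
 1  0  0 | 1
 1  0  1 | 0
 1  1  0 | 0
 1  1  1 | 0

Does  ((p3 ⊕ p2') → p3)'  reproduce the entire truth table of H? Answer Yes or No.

Yes

Test each input against both H and the formula:
  p1=0, p2=0, p3=0: formula gives 1, H = 1 ✓
  p1=0, p2=0, p3=1: formula gives 0, H = 0 ✓
  p1=0, p2=1, p3=0: formula gives 0, H = 0 ✓
  p1=0, p2=1, p3=1: formula gives 0, H = 0 ✓
  p1=1, p2=0, p3=0: formula gives 1, H = 1 ✓
  …and likewise for the remaining 3 rows.
All 8 rows match — the expression computes H exactly.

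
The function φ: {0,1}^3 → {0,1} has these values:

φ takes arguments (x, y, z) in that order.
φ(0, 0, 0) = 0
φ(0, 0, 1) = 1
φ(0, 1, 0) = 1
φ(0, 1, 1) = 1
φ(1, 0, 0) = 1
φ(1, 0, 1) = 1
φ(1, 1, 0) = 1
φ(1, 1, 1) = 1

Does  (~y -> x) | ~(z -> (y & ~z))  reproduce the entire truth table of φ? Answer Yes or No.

Yes

Evaluate (~y -> x) | ~(z -> (y & ~z)) on each row and compare to φ:
  x=0, y=0, z=0: formula gives 0, φ = 0 ✓
  x=0, y=0, z=1: formula gives 1, φ = 1 ✓
  x=0, y=1, z=0: formula gives 1, φ = 1 ✓
  x=0, y=1, z=1: formula gives 1, φ = 1 ✓
  x=1, y=0, z=0: formula gives 1, φ = 1 ✓
  … (the remaining 3 rows also agree.)
Every row agrees, so the formula is equivalent.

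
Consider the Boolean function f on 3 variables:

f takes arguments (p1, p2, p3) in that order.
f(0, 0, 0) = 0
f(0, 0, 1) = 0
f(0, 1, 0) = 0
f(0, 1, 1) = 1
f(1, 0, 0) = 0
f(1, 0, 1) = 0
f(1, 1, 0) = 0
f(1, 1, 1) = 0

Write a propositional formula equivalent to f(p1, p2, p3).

f is 1 on exactly one input, (0,1,1), whose minterm is ¬p1·p2·p3. So f is just that conjunction.

f(p1, p2, p3) = (¬p1 ∧ p2) ∧ p3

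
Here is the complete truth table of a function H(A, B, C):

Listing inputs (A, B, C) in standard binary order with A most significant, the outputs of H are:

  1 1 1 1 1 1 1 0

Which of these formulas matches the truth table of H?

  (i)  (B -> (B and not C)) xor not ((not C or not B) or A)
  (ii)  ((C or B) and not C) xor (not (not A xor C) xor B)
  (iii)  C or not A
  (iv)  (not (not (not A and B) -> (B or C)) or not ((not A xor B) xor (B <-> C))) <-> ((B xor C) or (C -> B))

(ii) disagrees with H on (0,0,0) (formula → 0, table → 1); rule it out.
(iii) disagrees with H on (1,0,0) (formula → 0, table → 1); rule it out.
(iv) disagrees with H on (0,0,1) (formula → 0, table → 1); rule it out.
(i) is the remaining candidate, and it agrees with H on all 8 inputs.

i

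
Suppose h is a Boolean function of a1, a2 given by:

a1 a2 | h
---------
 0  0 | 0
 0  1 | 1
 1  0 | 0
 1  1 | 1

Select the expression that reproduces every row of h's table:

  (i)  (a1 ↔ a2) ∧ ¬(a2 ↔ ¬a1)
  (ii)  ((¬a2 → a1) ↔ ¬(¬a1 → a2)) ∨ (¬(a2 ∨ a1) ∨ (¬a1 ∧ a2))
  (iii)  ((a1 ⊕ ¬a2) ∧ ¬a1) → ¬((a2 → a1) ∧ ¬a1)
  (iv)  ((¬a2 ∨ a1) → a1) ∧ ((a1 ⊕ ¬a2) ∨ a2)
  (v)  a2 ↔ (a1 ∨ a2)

(i) disagrees with h on (0,0) (formula → 1, table → 0); rule it out.
(ii) disagrees with h on (0,0) (formula → 1, table → 0); rule it out.
(iii) disagrees with h on (1,0) (formula → 1, table → 0); rule it out.
(v) disagrees with h on (0,0) (formula → 1, table → 0); rule it out.
Only (iv) survives; checking it on all 4 rows confirms it matches h.

iv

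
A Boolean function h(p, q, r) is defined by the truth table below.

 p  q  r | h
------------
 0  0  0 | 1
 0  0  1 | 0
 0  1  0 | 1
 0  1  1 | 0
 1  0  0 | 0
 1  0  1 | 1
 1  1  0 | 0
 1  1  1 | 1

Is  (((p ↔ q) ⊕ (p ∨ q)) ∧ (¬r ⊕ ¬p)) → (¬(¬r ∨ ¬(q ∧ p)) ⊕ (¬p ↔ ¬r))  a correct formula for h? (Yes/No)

Check the formula against h row by row:
  p=0, q=0, r=0: formula gives 1, h = 1 ✓
  p=0, q=0, r=1: formula gives 0, h = 0 ✓
  p=0, q=1, r=0: formula gives 1, h = 1 ✓
  p=0, q=1, r=1: formula gives 0, h = 0 ✓
  p=1, q=0, r=0: formula gives 0, h = 0 ✓
  …
  p=1, q=1, r=0: formula gives 1, but h = 0 ✗
A single disagreement suffices: at (1,1,0) they differ, so the formula does not compute h.

No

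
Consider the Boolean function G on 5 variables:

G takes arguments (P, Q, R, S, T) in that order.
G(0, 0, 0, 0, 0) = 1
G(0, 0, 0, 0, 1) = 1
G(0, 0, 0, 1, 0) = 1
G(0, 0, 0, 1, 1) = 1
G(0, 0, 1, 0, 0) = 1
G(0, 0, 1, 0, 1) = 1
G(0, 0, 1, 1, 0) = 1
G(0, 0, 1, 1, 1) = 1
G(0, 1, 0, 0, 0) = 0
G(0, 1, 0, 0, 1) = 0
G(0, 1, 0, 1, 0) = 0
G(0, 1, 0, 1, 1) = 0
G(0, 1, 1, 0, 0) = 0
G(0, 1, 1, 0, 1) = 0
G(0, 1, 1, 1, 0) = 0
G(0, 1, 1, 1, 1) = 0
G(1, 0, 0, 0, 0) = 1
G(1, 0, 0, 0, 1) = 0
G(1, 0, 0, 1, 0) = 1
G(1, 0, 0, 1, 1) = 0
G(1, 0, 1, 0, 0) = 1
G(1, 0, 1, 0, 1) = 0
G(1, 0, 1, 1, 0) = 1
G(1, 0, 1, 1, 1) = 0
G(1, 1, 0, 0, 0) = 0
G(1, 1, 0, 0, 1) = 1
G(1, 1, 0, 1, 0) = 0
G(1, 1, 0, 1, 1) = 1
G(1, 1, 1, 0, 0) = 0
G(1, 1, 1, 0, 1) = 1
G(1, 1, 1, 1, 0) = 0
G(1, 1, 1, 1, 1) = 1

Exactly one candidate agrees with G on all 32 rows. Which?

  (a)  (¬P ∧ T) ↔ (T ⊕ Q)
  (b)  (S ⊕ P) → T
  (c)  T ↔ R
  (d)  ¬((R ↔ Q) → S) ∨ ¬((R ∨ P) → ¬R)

(b): at (0,0,0,1,0) it gives 0, but G = 1 — eliminated.
(c): at (0,0,0,0,1) it gives 0, but G = 1 — eliminated.
(d): at (0,0,0,1,0) it gives 0, but G = 1 — eliminated.
That leaves (a). Evaluating it on every row reproduces the table of G exactly.

a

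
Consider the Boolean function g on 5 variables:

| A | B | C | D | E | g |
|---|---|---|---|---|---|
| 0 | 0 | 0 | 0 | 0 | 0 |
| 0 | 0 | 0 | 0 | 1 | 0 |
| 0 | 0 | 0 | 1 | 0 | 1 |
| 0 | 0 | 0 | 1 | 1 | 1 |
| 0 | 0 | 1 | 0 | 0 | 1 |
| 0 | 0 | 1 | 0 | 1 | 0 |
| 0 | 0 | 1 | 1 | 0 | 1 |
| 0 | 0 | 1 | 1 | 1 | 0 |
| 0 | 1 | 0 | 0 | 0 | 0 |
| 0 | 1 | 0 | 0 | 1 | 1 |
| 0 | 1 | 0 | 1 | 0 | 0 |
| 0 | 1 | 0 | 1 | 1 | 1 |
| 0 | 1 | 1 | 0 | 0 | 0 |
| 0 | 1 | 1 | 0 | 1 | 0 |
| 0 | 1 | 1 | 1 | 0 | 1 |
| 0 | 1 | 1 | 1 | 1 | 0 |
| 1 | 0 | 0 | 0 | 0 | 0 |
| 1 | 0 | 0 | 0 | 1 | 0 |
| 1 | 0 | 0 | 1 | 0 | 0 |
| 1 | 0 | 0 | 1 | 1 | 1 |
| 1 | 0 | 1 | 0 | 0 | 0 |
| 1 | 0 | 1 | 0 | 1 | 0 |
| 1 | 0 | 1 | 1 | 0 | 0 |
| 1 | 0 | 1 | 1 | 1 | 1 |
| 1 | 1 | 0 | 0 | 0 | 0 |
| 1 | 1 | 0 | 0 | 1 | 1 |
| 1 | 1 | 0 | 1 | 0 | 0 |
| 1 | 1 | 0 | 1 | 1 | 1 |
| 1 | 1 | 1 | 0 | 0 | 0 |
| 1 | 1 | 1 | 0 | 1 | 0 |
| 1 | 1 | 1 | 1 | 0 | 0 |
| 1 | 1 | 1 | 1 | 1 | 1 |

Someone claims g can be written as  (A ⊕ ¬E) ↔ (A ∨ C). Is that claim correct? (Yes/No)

Test each input against both g and the formula:
  A=0, B=0, C=0, D=0, E=0: formula gives 0, g = 0 ✓
  A=0, B=0, C=0, D=0, E=1: formula gives 1, but g = 0 ✗
Since they disagree at (0,0,0,0,1), the expression is not a correct formula for g.

No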